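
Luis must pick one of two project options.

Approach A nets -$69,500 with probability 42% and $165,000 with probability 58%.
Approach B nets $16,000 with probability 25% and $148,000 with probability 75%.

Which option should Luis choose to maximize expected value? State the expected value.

Approach A = 0.42 × (-69500) + 0.58 × 165000 = -29190 + 95700 = 66510
Approach B = 0.25 × 16000 + 0.75 × 148000 = 4000 + 111000 = 115000

Approach B ($115,000)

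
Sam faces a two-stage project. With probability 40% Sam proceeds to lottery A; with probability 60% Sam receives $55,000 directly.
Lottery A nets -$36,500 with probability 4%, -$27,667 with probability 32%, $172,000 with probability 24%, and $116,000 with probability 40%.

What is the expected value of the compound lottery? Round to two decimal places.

EV(A) = 0.04 × (-36500) + 0.32 × (-27667) + 0.24 × 172000 + 0.4 × 116000 = -1460 − 8853.44 + 41280 + 46400 = 77366.56
Branch B: 55000 (certain)
Overall = 0.4 × 77366.56 + 0.6 × 55000 = 30946.624 + 33000 = 63946.624

$63,946.62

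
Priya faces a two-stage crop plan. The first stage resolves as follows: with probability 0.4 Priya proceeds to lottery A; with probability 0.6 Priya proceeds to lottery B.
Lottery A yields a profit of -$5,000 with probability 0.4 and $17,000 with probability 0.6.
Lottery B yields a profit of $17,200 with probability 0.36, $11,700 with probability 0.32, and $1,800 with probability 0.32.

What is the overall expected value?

$9,587.20

EV(A) = 0.4 × (-5000) + 0.6 × 17000 = -2000 + 10200 = 8200
EV(B) = 0.36 × 17200 + 0.32 × 11700 + 0.32 × 1800 = 6192 + 3744 + 576 = 10512
Overall = 0.4 × 8200 + 0.6 × 10512 = 3280 + 6307.2 = 9587.2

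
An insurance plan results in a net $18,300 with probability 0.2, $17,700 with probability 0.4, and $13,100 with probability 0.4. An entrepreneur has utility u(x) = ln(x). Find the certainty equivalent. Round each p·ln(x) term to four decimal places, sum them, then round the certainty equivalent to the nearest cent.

$15,795.81

E[u] = 0.2·ln(18300) + 0.4·ln(17700) + 0.4·ln(13100) = 1.9629 + 3.9125 + 3.7921 = 9.6675
CE = e^9.6675 ≈ 15795.81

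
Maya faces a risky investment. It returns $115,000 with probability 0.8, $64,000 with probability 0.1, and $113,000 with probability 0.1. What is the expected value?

$109,700

EV = 0.8 × 115000 + 0.1 × 64000 + 0.1 × 113000 = 92000 + 6400 + 11300 = 109700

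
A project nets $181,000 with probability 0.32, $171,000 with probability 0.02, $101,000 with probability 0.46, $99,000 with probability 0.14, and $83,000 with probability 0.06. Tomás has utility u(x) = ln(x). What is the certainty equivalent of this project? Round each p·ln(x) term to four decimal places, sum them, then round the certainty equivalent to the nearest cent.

E[u] = 0.32·ln(181000) + 0.02·ln(171000) + 0.46·ln(101000) + 0.14·ln(99000) + 0.06·ln(83000) = 3.8740 + 0.2410 + 5.3005 + 1.6104 + 0.6796 = 11.7055
CE = e^11.7055 ≈ 121236.69

$121,236.69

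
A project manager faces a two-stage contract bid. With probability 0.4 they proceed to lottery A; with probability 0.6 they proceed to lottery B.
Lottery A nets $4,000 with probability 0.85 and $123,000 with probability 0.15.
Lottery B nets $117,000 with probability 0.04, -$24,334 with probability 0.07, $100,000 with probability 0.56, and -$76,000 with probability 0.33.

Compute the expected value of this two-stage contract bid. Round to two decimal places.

$29,077.97

EV(A) = 0.85 × 4000 + 0.15 × 123000 = 3400 + 18450 = 21850
EV(B) = 0.04 × 117000 + 0.07 × (-24334) + 0.56 × 100000 + 0.33 × (-76000) = 4680 − 1703.38 + 56000 − 25080 = 33896.62
Overall = 0.4 × 21850 + 0.6 × 33896.62 = 8740 + 20337.972 = 29077.972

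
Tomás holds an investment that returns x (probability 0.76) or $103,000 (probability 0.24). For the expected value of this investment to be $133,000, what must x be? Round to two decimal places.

0.76·x + 0.24·103000 = 133000
0.76·x = 133000 − 24720 = 108280
x = 108280 / 0.76 = 142473.6842

x = $142,473.68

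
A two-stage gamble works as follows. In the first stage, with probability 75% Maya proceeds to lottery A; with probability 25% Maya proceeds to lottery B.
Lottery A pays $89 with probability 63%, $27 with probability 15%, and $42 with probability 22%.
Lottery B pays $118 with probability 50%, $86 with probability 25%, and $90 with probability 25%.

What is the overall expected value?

$77.77

EV(A) = 0.63 × 89 + 0.15 × 27 + 0.22 × 42 = 56.07 + 4.05 + 9.24 = 69.36
EV(B) = 0.5 × 118 + 0.25 × 86 + 0.25 × 90 = 59 + 21.5 + 22.5 = 103
Overall = 0.75 × 69.36 + 0.25 × 103 = 52.02 + 25.75 = 77.77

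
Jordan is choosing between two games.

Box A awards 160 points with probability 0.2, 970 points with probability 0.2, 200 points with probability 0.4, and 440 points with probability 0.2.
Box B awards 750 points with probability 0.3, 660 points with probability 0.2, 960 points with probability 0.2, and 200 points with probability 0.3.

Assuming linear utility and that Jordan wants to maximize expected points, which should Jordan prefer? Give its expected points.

Box A = 0.2 × 160 + 0.2 × 970 + 0.4 × 200 + 0.2 × 440 = 32 + 194 + 80 + 88 = 394
Box B = 0.3 × 750 + 0.2 × 660 + 0.2 × 960 + 0.3 × 200 = 225 + 132 + 192 + 60 = 609

Box B (609 points)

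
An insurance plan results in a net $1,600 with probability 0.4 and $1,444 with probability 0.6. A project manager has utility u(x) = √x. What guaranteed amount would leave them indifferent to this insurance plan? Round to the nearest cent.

$1,505.44

E[u] = 0.4·√1600 + 0.6·√1444 = 0.4·40 + 0.6·38 = 38.8
CE = (38.8)² = 1505.44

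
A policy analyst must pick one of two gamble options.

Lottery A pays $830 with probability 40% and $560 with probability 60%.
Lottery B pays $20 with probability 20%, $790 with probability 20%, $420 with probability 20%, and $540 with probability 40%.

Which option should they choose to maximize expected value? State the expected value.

Lottery A = 0.4 × 830 + 0.6 × 560 = 332 + 336 = 668
Lottery B = 0.2 × 20 + 0.2 × 790 + 0.2 × 420 + 0.4 × 540 = 4 + 158 + 84 + 216 = 462

Lottery A ($668)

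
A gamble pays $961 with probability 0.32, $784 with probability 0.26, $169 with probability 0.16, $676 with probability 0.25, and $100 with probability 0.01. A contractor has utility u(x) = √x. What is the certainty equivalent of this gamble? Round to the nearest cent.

$669.77

E[u] = 0.32·√961 + 0.26·√784 + 0.16·√169 + 0.25·√676 + 0.01·√100 = 0.32·31 + 0.26·28 + 0.16·13 + 0.25·26 + 0.01·10 = 25.88
CE = (25.88)² = 669.7744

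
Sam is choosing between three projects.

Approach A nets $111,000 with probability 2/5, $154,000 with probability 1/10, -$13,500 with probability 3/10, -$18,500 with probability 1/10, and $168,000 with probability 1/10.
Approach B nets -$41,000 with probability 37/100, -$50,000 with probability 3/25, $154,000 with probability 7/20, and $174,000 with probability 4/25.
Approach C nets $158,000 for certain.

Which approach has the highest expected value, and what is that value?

Approach A = 2/5 × 111000 + 1/10 × 154000 + 3/10 × (-13500) + 1/10 × (-18500) + 1/10 × 168000 = 44400 + 15400 − 4050 − 1850 + 16800 = 70700
Approach B = 37/100 × (-41000) + 3/25 × (-50000) + 7/20 × 154000 + 4/25 × 174000 = -15170 − 6000 + 53900 + 27840 = 60570
Approach C: 158000 (certain)

Approach C ($158,000)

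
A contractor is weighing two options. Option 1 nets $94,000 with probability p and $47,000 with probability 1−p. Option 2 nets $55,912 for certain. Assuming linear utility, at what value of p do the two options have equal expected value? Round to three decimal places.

p = 0.190

p·94000 + (1−p)·47000 = 55912
47000p + 47000 = 55912
p = (55912 − 47000) / 47000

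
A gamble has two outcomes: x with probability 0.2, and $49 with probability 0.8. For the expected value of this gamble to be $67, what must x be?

x = $139

0.2·x + 0.8·49 = 67
0.2·x = 67 − 39.2 = 27.8
x = 27.8 / 0.2 = 139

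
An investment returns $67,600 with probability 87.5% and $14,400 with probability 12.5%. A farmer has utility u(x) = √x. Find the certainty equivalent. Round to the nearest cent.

$58,806.25

E[u] = 0.875·√67600 + 0.125·√14400 = 0.875·260 + 0.125·120 = 242.5
CE = (242.5)² = 58806.25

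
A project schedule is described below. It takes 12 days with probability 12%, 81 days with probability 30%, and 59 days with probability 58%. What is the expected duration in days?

EV = 0.12 × 12 + 0.3 × 81 + 0.58 × 59 = 1.44 + 24.3 + 34.22 = 59.96

59.96 days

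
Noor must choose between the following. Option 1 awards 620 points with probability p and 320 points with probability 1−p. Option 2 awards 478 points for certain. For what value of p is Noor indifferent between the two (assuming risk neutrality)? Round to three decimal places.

p = 0.527

p·620 + (1−p)·320 = 478
300p + 320 = 478
p = (478 − 320) / 300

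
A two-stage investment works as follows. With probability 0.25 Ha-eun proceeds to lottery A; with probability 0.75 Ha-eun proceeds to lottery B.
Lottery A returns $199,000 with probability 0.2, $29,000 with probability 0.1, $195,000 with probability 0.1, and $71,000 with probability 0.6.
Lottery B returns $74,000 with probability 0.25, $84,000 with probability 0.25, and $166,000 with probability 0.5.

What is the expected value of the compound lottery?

$118,075

EV(A) = 0.2 × 199000 + 0.1 × 29000 + 0.1 × 195000 + 0.6 × 71000 = 39800 + 2900 + 19500 + 42600 = 104800
EV(B) = 0.25 × 74000 + 0.25 × 84000 + 0.5 × 166000 = 18500 + 21000 + 83000 = 122500
Overall = 0.25 × 104800 + 0.75 × 122500 = 26200 + 91875 = 118075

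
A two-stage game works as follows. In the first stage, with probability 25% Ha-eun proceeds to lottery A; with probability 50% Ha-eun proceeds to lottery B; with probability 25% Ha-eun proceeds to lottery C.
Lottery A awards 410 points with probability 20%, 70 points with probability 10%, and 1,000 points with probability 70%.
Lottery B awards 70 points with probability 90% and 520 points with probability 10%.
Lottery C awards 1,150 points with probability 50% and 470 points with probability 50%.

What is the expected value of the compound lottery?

457.25 points

EV(A) = 0.2 × 410 + 0.1 × 70 + 0.7 × 1000 = 82 + 7 + 700 = 789
EV(B) = 0.9 × 70 + 0.1 × 520 = 63 + 52 = 115
EV(C) = 0.5 × 1150 + 0.5 × 470 = 575 + 235 = 810
Overall = 0.25 × 789 + 0.5 × 115 + 0.25 × 810 = 197.25 + 57.5 + 202.5 = 457.25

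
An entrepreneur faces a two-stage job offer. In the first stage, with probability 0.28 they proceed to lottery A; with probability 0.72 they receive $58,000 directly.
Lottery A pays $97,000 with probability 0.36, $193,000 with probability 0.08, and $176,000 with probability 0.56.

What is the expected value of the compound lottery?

$83,457.60

EV(A) = 0.36 × 97000 + 0.08 × 193000 + 0.56 × 176000 = 34920 + 15440 + 98560 = 148920
Branch B: 58000 (certain)
Overall = 0.28 × 148920 + 0.72 × 58000 = 41697.6 + 41760 = 83457.6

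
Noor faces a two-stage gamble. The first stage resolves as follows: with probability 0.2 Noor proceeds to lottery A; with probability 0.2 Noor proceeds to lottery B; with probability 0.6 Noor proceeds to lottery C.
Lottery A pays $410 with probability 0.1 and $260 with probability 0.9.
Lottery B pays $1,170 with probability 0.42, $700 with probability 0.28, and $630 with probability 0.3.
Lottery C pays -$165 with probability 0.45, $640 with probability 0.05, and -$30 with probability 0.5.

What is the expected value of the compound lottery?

EV(A) = 0.1 × 410 + 0.9 × 260 = 41 + 234 = 275
EV(B) = 0.42 × 1170 + 0.28 × 700 + 0.3 × 630 = 491.4 + 196 + 189 = 876.4
EV(C) = 0.45 × (-165) + 0.05 × 640 + 0.5 × (-30) = -74.25 + 32 − 15 = -57.25
Overall = 0.2 × 275 + 0.2 × 876.4 + 0.6 × (-57.25) = 55 + 175.28 − 34.35 = 195.93

$195.93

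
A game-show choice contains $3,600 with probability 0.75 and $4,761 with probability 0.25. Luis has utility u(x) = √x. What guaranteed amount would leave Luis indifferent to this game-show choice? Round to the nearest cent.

E[u] = 0.75·√3600 + 0.25·√4761 = 0.75·60 + 0.25·69 = 62.25
CE = (62.25)² = 3875.0625

$3,875.06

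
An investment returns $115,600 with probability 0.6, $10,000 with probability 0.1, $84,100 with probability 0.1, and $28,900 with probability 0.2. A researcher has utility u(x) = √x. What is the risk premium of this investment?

E[u] = 0.6·√115600 + 0.1·√10000 + 0.1·√84100 + 0.2·√28900 = 0.6·340 + 0.1·100 + 0.1·290 + 0.2·170 = 277
CE = (277)² = 76729
Risk premium = EV − CE = 84550 − 76729 = 7821

$7,821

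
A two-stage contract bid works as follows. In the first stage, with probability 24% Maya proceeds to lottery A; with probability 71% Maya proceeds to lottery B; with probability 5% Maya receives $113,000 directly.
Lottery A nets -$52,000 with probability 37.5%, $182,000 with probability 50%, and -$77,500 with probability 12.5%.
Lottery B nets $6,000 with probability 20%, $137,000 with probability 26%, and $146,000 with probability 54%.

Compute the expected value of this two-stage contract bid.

$102,603.60

EV(A) = 0.375 × (-52000) + 0.5 × 182000 + 0.125 × (-77500) = -19500 + 91000 − 9687.5 = 61812.5
EV(B) = 0.2 × 6000 + 0.26 × 137000 + 0.54 × 146000 = 1200 + 35620 + 78840 = 115660
Branch C: 113000 (certain)
Overall = 0.24 × 61812.5 + 0.71 × 115660 + 0.05 × 113000 = 14835 + 82118.6 + 5650 = 102603.6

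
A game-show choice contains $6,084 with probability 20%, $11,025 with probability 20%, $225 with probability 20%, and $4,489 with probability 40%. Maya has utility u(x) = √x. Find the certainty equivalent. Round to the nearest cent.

$4,408.96

E[u] = 0.2·√6084 + 0.2·√11025 + 0.2·√225 + 0.4·√4489 = 0.2·78 + 0.2·105 + 0.2·15 + 0.4·67 = 66.4
CE = (66.4)² = 4408.96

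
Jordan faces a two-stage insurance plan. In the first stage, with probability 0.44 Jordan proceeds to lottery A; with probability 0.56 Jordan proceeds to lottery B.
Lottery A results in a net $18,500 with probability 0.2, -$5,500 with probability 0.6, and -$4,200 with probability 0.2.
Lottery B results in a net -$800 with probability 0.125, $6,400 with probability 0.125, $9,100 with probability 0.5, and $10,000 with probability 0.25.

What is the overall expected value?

$4,146.40

EV(A) = 0.2 × 18500 + 0.6 × (-5500) + 0.2 × (-4200) = 3700 − 3300 − 840 = -440
EV(B) = 0.125 × (-800) + 0.125 × 6400 + 0.5 × 9100 + 0.25 × 10000 = -100 + 800 + 4550 + 2500 = 7750
Overall = 0.44 × (-440) + 0.56 × 7750 = -193.6 + 4340 = 4146.4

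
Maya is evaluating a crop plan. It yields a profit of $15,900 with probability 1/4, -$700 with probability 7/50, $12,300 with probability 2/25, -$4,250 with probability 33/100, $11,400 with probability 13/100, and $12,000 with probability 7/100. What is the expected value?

$5,780.50

EV = 1/4 × 15900 + 7/50 × (-700) + 2/25 × 12300 + 33/100 × (-4250) + 13/100 × 11400 + 7/100 × 12000 = 3975 − 98 + 984 − 1402.5 + 1482 + 840 = 5780.5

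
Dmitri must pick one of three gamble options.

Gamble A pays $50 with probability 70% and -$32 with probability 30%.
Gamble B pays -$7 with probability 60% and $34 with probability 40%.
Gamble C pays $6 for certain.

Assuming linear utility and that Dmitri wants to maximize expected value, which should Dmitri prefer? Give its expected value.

Gamble A ($25.40)

Gamble A = 0.7 × 50 + 0.3 × (-32) = 35 − 9.6 = 25.4
Gamble B = 0.6 × (-7) + 0.4 × 34 = -4.2 + 13.6 = 9.4
Gamble C: 6 (certain)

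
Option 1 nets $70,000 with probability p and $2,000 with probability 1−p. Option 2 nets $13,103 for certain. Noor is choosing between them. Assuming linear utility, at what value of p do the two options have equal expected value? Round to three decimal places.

p·70000 + (1−p)·2000 = 13103
68000p + 2000 = 13103
p = (13103 − 2000) / 68000

p = 0.163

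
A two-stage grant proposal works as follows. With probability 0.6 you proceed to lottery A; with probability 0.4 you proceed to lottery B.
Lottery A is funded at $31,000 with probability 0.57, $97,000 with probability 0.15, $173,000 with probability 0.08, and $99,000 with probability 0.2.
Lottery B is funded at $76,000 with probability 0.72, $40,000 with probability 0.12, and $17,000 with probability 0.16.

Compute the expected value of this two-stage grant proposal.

$64,412

EV(A) = 0.57 × 31000 + 0.15 × 97000 + 0.08 × 173000 + 0.2 × 99000 = 17670 + 14550 + 13840 + 19800 = 65860
EV(B) = 0.72 × 76000 + 0.12 × 40000 + 0.16 × 17000 = 54720 + 4800 + 2720 = 62240
Overall = 0.6 × 65860 + 0.4 × 62240 = 39516 + 24896 = 64412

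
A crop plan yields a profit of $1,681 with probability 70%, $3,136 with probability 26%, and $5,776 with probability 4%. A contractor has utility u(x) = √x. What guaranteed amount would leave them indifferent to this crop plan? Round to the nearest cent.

$2,143.69

E[u] = 0.7·√1681 + 0.26·√3136 + 0.04·√5776 = 0.7·41 + 0.26·56 + 0.04·76 = 46.3
CE = (46.3)² = 2143.69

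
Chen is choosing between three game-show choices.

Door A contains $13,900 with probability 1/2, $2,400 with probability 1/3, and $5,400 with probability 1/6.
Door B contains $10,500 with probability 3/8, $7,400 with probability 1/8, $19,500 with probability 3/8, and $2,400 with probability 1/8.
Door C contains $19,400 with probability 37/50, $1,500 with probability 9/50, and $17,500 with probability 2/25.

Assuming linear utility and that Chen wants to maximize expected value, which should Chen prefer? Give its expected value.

Door A = 1/2 × 13900 + 1/3 × 2400 + 1/6 × 5400 = 6950 + 800 + 900 = 8650
Door B = 3/8 × 10500 + 1/8 × 7400 + 3/8 × 19500 + 1/8 × 2400 = 3937.5 + 925 + 7312.5 + 300 = 12475
Door C = 37/50 × 19400 + 9/50 × 1500 + 2/25 × 17500 = 14356 + 270 + 1400 = 16026

Door C ($16,026)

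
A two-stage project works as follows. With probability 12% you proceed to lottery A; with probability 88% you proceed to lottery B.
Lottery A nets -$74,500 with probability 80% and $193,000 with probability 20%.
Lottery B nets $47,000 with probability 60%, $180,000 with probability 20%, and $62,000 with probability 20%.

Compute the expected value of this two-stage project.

EV(A) = 0.8 × (-74500) + 0.2 × 193000 = -59600 + 38600 = -21000
EV(B) = 0.6 × 47000 + 0.2 × 180000 + 0.2 × 62000 = 28200 + 36000 + 12400 = 76600
Overall = 0.12 × (-21000) + 0.88 × 76600 = -2520 + 67408 = 64888

$64,888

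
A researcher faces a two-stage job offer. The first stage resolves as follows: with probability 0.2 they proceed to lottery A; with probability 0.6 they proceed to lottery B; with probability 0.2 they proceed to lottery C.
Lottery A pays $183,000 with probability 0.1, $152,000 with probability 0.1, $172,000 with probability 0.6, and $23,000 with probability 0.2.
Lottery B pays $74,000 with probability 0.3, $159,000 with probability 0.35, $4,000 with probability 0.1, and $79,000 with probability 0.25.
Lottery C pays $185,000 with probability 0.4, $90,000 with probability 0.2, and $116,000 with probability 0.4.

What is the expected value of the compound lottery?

$114,740

EV(A) = 0.1 × 183000 + 0.1 × 152000 + 0.6 × 172000 + 0.2 × 23000 = 18300 + 15200 + 103200 + 4600 = 141300
EV(B) = 0.3 × 74000 + 0.35 × 159000 + 0.1 × 4000 + 0.25 × 79000 = 22200 + 55650 + 400 + 19750 = 98000
EV(C) = 0.4 × 185000 + 0.2 × 90000 + 0.4 × 116000 = 74000 + 18000 + 46400 = 138400
Overall = 0.2 × 141300 + 0.6 × 98000 + 0.2 × 138400 = 28260 + 58800 + 27680 = 114740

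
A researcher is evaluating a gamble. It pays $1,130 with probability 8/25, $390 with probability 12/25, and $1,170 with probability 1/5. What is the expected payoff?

EV = 8/25 × 1130 + 12/25 × 390 + 1/5 × 1170 = 361.6 + 187.2 + 234 = 782.8

$782.80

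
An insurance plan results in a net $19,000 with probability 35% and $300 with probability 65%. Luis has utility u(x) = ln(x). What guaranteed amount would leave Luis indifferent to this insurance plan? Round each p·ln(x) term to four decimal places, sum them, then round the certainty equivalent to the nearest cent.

E[u] = 0.35·ln(19000) + 0.65·ln(300) = 3.4483 + 3.7075 = 7.1558
CE = e^7.1558 ≈ 1281.52

$1,281.52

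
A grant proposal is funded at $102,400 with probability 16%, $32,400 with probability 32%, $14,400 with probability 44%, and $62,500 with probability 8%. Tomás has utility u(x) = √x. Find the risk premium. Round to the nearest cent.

$5,109.44

E[u] = 0.16·√102400 + 0.32·√32400 + 0.44·√14400 + 0.08·√62500 = 0.16·320 + 0.32·180 + 0.44·120 + 0.08·250 = 181.6
CE = (181.6)² = 32978.56
Risk premium = EV − CE = 38088 − 32978.56 = 5109.44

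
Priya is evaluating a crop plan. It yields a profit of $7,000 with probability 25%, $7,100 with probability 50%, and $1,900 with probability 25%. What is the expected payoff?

EV = 0.25 × 7000 + 0.5 × 7100 + 0.25 × 1900 = 1750 + 3550 + 475 = 5775

$5,775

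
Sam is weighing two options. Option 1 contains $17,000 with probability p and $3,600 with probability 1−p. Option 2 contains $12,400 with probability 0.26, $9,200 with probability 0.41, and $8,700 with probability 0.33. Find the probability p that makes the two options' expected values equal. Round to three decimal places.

EV(Option 2) = 0.26 × 12400 + 0.41 × 9200 + 0.33 × 8700 = 3224 + 3772 + 2871 = 9867
p·17000 + (1−p)·3600 = 9867
13400p + 3600 = 9867
p = (9867 − 3600) / 13400

p = 0.468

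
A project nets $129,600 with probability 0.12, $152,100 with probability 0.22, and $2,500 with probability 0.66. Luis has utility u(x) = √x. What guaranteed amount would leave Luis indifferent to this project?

$26,244

E[u] = 0.12·√129600 + 0.22·√152100 + 0.66·√2500 = 0.12·360 + 0.22·390 + 0.66·50 = 162
CE = (162)² = 26244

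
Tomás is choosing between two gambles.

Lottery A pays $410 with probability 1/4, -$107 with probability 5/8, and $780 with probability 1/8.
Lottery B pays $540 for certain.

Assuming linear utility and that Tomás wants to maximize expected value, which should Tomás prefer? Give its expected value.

Lottery B ($540)

Lottery A = 1/4 × 410 + 5/8 × (-107) + 1/8 × 780 = 102.5 − 66.875 + 97.5 = 133.125
Lottery B: 540 (certain)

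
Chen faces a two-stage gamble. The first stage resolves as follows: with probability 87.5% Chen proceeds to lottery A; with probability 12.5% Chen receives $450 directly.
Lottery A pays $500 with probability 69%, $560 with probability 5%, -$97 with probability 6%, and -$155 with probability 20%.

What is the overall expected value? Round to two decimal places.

$350.41

EV(A) = 0.69 × 500 + 0.05 × 560 + 0.06 × (-97) + 0.2 × (-155) = 345 + 28 − 5.82 − 31 = 336.18
Branch B: 450 (certain)
Overall = 0.875 × 336.18 + 0.125 × 450 = 294.1575 + 56.25 = 350.4075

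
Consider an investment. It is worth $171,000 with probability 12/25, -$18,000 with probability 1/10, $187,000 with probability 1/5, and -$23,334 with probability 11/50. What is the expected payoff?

$112,546.52

EV = 12/25 × 171000 + 1/10 × (-18000) + 1/5 × 187000 + 11/50 × (-23334) = 82080 − 1800 + 37400 − 5133.48 = 112546.52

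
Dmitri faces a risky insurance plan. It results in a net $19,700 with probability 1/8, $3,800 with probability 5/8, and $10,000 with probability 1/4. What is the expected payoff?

EV = 1/8 × 19700 + 5/8 × 3800 + 1/4 × 10000 = 2462.5 + 2375 + 2500 = 7337.5

$7,337.50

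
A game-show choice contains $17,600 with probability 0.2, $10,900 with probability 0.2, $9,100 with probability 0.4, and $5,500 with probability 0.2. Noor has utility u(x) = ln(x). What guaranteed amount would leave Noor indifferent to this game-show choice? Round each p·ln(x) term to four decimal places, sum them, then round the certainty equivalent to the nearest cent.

$9,733.22

E[u] = 0.2·ln(17600) + 0.2·ln(10900) + 0.4·ln(9100) + 0.2·ln(5500) = 1.9551 + 1.8593 + 3.6464 + 1.7225 = 9.1833
CE = e^9.1833 ≈ 9733.22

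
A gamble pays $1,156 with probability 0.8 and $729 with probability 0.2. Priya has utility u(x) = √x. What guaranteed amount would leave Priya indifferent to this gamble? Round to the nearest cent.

E[u] = 0.8·√1156 + 0.2·√729 = 0.8·34 + 0.2·27 = 32.6
CE = (32.6)² = 1062.76

$1,062.76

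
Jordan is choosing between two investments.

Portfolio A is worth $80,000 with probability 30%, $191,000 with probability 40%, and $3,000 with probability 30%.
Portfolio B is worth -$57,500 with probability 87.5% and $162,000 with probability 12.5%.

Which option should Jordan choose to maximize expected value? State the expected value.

Portfolio A ($101,300)

Portfolio A = 0.3 × 80000 + 0.4 × 191000 + 0.3 × 3000 = 24000 + 76400 + 900 = 101300
Portfolio B = 0.875 × (-57500) + 0.125 × 162000 = -50312.5 + 20250 = -30062.5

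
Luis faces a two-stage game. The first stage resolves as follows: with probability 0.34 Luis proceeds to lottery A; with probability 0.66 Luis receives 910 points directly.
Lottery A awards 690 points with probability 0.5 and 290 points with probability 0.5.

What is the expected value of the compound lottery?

767.2 points

EV(A) = 0.5 × 690 + 0.5 × 290 = 345 + 145 = 490
Branch B: 910 (certain)
Overall = 0.34 × 490 + 0.66 × 910 = 166.6 + 600.6 = 767.2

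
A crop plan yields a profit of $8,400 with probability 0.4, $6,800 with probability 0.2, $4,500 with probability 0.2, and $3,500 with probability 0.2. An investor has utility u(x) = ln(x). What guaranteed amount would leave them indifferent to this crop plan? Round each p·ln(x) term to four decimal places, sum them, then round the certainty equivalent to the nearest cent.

$5,965.81

E[u] = 0.4·ln(8400) + 0.2·ln(6800) + 0.2·ln(4500) + 0.2·ln(3500) = 3.6144 + 1.7649 + 1.6824 + 1.6321 = 8.6938
CE = e^8.6938 ≈ 5965.81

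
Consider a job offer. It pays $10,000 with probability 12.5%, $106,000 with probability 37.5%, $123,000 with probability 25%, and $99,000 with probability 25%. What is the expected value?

$96,500

EV = 0.125 × 10000 + 0.375 × 106000 + 0.25 × 123000 + 0.25 × 99000 = 1250 + 39750 + 30750 + 24750 = 96500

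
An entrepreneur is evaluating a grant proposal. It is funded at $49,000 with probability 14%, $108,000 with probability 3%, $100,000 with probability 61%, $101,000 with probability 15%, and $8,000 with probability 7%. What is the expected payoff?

$86,810

EV = 0.14 × 49000 + 0.03 × 108000 + 0.61 × 100000 + 0.15 × 101000 + 0.07 × 8000 = 6860 + 3240 + 61000 + 15150 + 560 = 86810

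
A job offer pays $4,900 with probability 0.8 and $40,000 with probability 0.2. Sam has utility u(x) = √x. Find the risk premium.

$2,704

E[u] = 0.8·√4900 + 0.2·√40000 = 0.8·70 + 0.2·200 = 96
CE = (96)² = 9216
Risk premium = EV − CE = 11920 − 9216 = 2704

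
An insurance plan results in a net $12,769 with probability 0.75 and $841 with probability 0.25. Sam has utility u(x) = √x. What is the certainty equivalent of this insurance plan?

$8,464

E[u] = 0.75·√12769 + 0.25·√841 = 0.75·113 + 0.25·29 = 92
CE = (92)² = 8464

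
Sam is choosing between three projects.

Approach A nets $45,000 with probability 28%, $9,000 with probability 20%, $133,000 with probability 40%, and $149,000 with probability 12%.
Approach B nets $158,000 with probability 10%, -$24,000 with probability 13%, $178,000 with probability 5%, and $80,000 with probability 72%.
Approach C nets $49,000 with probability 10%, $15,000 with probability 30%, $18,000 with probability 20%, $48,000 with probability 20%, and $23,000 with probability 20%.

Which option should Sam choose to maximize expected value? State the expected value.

Approach A ($85,480)

Approach A = 0.28 × 45000 + 0.2 × 9000 + 0.4 × 133000 + 0.12 × 149000 = 12600 + 1800 + 53200 + 17880 = 85480
Approach B = 0.1 × 158000 + 0.13 × (-24000) + 0.05 × 178000 + 0.72 × 80000 = 15800 − 3120 + 8900 + 57600 = 79180
Approach C = 0.1 × 49000 + 0.3 × 15000 + 0.2 × 18000 + 0.2 × 48000 + 0.2 × 23000 = 4900 + 4500 + 3600 + 9600 + 4600 = 27200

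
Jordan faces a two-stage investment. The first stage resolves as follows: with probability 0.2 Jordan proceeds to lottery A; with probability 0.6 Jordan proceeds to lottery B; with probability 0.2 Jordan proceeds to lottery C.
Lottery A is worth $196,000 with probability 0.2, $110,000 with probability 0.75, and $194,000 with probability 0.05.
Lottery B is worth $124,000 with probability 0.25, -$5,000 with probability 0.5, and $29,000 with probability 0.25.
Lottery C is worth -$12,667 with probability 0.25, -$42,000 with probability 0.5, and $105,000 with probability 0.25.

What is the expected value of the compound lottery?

EV(A) = 0.2 × 196000 + 0.75 × 110000 + 0.05 × 194000 = 39200 + 82500 + 9700 = 131400
EV(B) = 0.25 × 124000 + 0.5 × (-5000) + 0.25 × 29000 = 31000 − 2500 + 7250 = 35750
EV(C) = 0.25 × (-12667) + 0.5 × (-42000) + 0.25 × 105000 = -3166.75 − 21000 + 26250 = 2083.25
Overall = 0.2 × 131400 + 0.6 × 35750 + 0.2 × 2083.25 = 26280 + 21450 + 416.65 = 48146.65

$48,146.65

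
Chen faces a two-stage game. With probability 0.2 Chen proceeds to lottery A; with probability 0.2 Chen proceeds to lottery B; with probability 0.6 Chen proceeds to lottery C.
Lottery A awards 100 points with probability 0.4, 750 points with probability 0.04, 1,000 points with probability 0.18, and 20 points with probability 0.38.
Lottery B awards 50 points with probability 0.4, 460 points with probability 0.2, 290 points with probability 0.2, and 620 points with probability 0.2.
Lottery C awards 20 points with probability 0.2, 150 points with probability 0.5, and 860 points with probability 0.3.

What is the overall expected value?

312.52 points

EV(A) = 0.4 × 100 + 0.04 × 750 + 0.18 × 1000 + 0.38 × 20 = 40 + 30 + 180 + 7.6 = 257.6
EV(B) = 0.4 × 50 + 0.2 × 460 + 0.2 × 290 + 0.2 × 620 = 20 + 92 + 58 + 124 = 294
EV(C) = 0.2 × 20 + 0.5 × 150 + 0.3 × 860 = 4 + 75 + 258 = 337
Overall = 0.2 × 257.6 + 0.2 × 294 + 0.6 × 337 = 51.52 + 58.8 + 202.2 = 312.52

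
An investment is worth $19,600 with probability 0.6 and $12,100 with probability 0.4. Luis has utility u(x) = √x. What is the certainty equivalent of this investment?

E[u] = 0.6·√19600 + 0.4·√12100 = 0.6·140 + 0.4·110 = 128
CE = (128)² = 16384

$16,384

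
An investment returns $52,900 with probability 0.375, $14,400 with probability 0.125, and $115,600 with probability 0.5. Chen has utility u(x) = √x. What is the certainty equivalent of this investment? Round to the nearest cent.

$73,576.56

E[u] = 0.375·√52900 + 0.125·√14400 + 0.5·√115600 = 0.375·230 + 0.125·120 + 0.5·340 = 271.25
CE = (271.25)² = 73576.5625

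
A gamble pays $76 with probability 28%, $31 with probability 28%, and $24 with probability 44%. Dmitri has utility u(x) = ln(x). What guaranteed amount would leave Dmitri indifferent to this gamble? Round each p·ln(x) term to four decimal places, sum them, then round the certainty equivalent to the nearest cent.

E[u] = 0.28·ln(76) + 0.28·ln(31) + 0.44·ln(24) = 1.2126 + 0.9615 + 1.3983 = 3.5724
CE = e^3.5724 ≈ 35.60

$35.60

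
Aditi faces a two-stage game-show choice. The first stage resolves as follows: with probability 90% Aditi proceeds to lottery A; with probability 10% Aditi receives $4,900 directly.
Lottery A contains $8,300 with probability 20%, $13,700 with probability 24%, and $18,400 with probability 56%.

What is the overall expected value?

$14,216.80

EV(A) = 0.2 × 8300 + 0.24 × 13700 + 0.56 × 18400 = 1660 + 3288 + 10304 = 15252
Branch B: 4900 (certain)
Overall = 0.9 × 15252 + 0.1 × 4900 = 13726.8 + 490 = 14216.8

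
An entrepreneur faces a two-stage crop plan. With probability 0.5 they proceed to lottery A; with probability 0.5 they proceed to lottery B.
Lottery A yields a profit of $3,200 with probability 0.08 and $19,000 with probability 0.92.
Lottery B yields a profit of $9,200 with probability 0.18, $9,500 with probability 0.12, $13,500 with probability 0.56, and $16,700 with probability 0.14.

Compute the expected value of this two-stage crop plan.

$15,215

EV(A) = 0.08 × 3200 + 0.92 × 19000 = 256 + 17480 = 17736
EV(B) = 0.18 × 9200 + 0.12 × 9500 + 0.56 × 13500 + 0.14 × 16700 = 1656 + 1140 + 7560 + 2338 = 12694
Overall = 0.5 × 17736 + 0.5 × 12694 = 8868 + 6347 = 15215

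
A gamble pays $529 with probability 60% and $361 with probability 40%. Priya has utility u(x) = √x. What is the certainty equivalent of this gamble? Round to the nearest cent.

E[u] = 0.6·√529 + 0.4·√361 = 0.6·23 + 0.4·19 = 21.4
CE = (21.4)² = 457.96

$457.96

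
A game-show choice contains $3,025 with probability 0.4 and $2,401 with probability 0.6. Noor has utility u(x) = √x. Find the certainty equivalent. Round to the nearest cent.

$2,641.96

E[u] = 0.4·√3025 + 0.6·√2401 = 0.4·55 + 0.6·49 = 51.4
CE = (51.4)² = 2641.96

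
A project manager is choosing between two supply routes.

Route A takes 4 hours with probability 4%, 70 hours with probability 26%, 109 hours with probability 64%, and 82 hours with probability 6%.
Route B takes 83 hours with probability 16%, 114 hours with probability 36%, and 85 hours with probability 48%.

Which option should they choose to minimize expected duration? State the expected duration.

Route A = 0.04 × 4 + 0.26 × 70 + 0.64 × 109 + 0.06 × 82 = 0.16 + 18.2 + 69.76 + 4.92 = 93.04
Route B = 0.16 × 83 + 0.36 × 114 + 0.48 × 85 = 13.28 + 41.04 + 40.8 = 95.12

Route A (93.04 hours)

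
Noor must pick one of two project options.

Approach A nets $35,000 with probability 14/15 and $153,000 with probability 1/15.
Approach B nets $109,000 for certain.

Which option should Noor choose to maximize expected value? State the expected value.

Approach B ($109,000)

Approach A = 14/15 × 35000 + 1/15 × 153000 = 32666.6667 + 10200 = 42866.6667
Approach B: 109000 (certain)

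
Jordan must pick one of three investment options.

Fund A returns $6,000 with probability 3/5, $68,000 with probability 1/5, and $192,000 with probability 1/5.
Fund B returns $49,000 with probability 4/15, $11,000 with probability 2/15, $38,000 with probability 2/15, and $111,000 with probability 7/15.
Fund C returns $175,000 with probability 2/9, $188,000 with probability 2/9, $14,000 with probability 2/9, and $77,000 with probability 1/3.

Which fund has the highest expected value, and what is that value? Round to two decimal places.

Fund A = 3/5 × 6000 + 1/5 × 68000 + 1/5 × 192000 = 3600 + 13600 + 38400 = 55600
Fund B = 4/15 × 49000 + 2/15 × 11000 + 2/15 × 38000 + 7/15 × 111000 = 13066.6667 + 1466.6667 + 5066.6667 + 51800 = 71400
Fund C = 2/9 × 175000 + 2/9 × 188000 + 2/9 × 14000 + 1/3 × 77000 = 38888.8889 + 41777.7778 + 3111.1111 + 25666.6667 = 109444.4444

Fund C ($109,444.44)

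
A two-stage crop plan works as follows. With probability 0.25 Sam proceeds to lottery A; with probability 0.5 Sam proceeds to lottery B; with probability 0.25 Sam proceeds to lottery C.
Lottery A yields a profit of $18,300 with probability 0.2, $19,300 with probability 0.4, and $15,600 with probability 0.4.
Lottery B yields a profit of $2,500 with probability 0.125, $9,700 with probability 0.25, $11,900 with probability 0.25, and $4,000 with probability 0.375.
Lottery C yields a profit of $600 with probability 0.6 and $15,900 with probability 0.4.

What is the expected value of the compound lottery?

EV(A) = 0.2 × 18300 + 0.4 × 19300 + 0.4 × 15600 = 3660 + 7720 + 6240 = 17620
EV(B) = 0.125 × 2500 + 0.25 × 9700 + 0.25 × 11900 + 0.375 × 4000 = 312.5 + 2425 + 2975 + 1500 = 7212.5
EV(C) = 0.6 × 600 + 0.4 × 15900 = 360 + 6360 = 6720
Overall = 0.25 × 17620 + 0.5 × 7212.5 + 0.25 × 6720 = 4405 + 3606.25 + 1680 = 9691.25

$9,691.25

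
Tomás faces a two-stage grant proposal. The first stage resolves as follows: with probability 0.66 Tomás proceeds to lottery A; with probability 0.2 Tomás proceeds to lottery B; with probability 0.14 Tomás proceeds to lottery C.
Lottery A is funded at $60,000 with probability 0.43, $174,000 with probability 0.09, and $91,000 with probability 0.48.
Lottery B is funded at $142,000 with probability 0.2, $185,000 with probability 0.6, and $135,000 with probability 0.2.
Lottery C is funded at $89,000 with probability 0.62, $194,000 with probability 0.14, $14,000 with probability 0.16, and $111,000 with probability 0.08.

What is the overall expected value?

$102,556.80

EV(A) = 0.43 × 60000 + 0.09 × 174000 + 0.48 × 91000 = 25800 + 15660 + 43680 = 85140
EV(B) = 0.2 × 142000 + 0.6 × 185000 + 0.2 × 135000 = 28400 + 111000 + 27000 = 166400
EV(C) = 0.62 × 89000 + 0.14 × 194000 + 0.16 × 14000 + 0.08 × 111000 = 55180 + 27160 + 2240 + 8880 = 93460
Overall = 0.66 × 85140 + 0.2 × 166400 + 0.14 × 93460 = 56192.4 + 33280 + 13084.4 = 102556.8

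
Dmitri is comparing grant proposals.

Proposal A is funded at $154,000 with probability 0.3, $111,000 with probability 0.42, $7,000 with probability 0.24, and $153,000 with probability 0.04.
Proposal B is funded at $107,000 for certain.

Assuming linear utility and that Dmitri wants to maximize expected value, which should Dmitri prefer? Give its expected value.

Proposal A = 0.3 × 154000 + 0.42 × 111000 + 0.24 × 7000 + 0.04 × 153000 = 46200 + 46620 + 1680 + 6120 = 100620
Proposal B: 107000 (certain)

Proposal B ($107,000)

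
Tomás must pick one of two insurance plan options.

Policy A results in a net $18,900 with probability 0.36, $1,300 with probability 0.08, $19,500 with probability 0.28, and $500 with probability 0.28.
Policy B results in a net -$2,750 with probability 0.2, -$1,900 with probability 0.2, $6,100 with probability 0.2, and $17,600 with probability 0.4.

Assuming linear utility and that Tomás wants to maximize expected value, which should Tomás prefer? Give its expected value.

Policy A = 0.36 × 18900 + 0.08 × 1300 + 0.28 × 19500 + 0.28 × 500 = 6804 + 104 + 5460 + 140 = 12508
Policy B = 0.2 × (-2750) + 0.2 × (-1900) + 0.2 × 6100 + 0.4 × 17600 = -550 − 380 + 1220 + 7040 = 7330

Policy A ($12,508)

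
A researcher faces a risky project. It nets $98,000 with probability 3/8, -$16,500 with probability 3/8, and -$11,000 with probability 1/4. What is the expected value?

$27,812.50

EV = 3/8 × 98000 + 3/8 × (-16500) + 1/4 × (-11000) = 36750 − 6187.5 − 2750 = 27812.5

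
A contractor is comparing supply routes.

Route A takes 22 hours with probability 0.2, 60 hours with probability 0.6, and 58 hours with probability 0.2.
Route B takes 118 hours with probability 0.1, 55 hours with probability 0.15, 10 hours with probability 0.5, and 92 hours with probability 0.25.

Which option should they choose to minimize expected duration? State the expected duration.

Route A = 0.2 × 22 + 0.6 × 60 + 0.2 × 58 = 4.4 + 36 + 11.6 = 52
Route B = 0.1 × 118 + 0.15 × 55 + 0.5 × 10 + 0.25 × 92 = 11.8 + 8.25 + 5 + 23 = 48.05

Route B (48.05 hours)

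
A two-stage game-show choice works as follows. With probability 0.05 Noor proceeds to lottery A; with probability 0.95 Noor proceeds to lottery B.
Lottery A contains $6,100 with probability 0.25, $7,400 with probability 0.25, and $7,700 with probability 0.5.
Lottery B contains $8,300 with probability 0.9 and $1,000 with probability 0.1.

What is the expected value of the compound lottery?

$7,552.75

EV(A) = 0.25 × 6100 + 0.25 × 7400 + 0.5 × 7700 = 1525 + 1850 + 3850 = 7225
EV(B) = 0.9 × 8300 + 0.1 × 1000 = 7470 + 100 = 7570
Overall = 0.05 × 7225 + 0.95 × 7570 = 361.25 + 7191.5 = 7552.75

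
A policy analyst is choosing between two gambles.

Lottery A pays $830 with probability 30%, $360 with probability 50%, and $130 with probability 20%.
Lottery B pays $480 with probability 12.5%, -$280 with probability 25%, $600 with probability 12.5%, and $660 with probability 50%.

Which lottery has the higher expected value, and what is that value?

Lottery A = 0.3 × 830 + 0.5 × 360 + 0.2 × 130 = 249 + 180 + 26 = 455
Lottery B = 0.125 × 480 + 0.25 × (-280) + 0.125 × 600 + 0.5 × 660 = 60 − 70 + 75 + 330 = 395

Lottery A ($455)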